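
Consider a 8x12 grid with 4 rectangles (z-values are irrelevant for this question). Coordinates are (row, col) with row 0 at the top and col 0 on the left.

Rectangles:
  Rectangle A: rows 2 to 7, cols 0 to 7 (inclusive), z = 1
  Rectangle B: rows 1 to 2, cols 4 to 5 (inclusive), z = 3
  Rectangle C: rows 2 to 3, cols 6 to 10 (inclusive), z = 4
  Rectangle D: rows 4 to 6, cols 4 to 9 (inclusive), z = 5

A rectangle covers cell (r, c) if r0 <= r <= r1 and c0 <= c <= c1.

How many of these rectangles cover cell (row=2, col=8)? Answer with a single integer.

Check cell (2,8):
  A: rows 2-7 cols 0-7 -> outside (col miss)
  B: rows 1-2 cols 4-5 -> outside (col miss)
  C: rows 2-3 cols 6-10 -> covers
  D: rows 4-6 cols 4-9 -> outside (row miss)
Count covering = 1

Answer: 1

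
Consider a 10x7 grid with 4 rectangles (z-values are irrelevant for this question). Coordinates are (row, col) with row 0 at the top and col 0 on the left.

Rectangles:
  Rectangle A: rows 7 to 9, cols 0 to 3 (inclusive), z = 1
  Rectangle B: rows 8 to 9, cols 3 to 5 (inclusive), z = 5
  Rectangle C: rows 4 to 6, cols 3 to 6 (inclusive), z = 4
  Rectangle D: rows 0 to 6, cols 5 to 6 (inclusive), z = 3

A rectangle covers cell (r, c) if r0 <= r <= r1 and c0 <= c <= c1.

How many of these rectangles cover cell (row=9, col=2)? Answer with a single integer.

Check cell (9,2):
  A: rows 7-9 cols 0-3 -> covers
  B: rows 8-9 cols 3-5 -> outside (col miss)
  C: rows 4-6 cols 3-6 -> outside (row miss)
  D: rows 0-6 cols 5-6 -> outside (row miss)
Count covering = 1

Answer: 1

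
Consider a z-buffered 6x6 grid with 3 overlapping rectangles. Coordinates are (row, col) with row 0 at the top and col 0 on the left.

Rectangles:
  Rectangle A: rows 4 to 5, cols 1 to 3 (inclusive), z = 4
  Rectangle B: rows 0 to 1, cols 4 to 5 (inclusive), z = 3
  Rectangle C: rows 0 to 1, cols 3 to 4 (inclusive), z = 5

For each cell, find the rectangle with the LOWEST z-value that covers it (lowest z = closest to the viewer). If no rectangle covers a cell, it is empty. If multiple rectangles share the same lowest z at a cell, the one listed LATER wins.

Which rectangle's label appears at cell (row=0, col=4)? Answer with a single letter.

Answer: B

Derivation:
Check cell (0,4):
  A: rows 4-5 cols 1-3 -> outside (row miss)
  B: rows 0-1 cols 4-5 z=3 -> covers; best now B (z=3)
  C: rows 0-1 cols 3-4 z=5 -> covers; best now B (z=3)
Winner: B at z=3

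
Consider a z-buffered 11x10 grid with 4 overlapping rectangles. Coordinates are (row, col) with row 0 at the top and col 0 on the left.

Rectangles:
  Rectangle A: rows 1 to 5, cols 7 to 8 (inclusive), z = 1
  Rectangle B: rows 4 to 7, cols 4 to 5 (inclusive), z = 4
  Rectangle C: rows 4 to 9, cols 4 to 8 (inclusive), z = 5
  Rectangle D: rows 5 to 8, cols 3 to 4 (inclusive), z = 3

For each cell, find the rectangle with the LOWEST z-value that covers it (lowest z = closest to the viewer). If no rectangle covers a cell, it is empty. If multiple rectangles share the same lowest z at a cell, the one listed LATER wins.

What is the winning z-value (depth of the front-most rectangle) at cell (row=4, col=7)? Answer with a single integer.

Check cell (4,7):
  A: rows 1-5 cols 7-8 z=1 -> covers; best now A (z=1)
  B: rows 4-7 cols 4-5 -> outside (col miss)
  C: rows 4-9 cols 4-8 z=5 -> covers; best now A (z=1)
  D: rows 5-8 cols 3-4 -> outside (row miss)
Winner: A at z=1

Answer: 1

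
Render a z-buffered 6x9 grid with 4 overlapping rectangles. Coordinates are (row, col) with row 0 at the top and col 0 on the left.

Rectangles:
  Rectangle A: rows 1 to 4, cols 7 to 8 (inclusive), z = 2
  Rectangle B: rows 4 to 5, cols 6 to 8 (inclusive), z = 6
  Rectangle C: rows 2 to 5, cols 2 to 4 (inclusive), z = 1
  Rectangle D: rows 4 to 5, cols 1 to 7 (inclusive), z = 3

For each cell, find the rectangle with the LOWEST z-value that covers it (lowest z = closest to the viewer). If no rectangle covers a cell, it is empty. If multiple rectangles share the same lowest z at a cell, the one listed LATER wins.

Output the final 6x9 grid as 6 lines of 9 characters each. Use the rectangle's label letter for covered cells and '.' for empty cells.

.........
.......AA
..CCC..AA
..CCC..AA
.DCCCDDAA
.DCCCDDDB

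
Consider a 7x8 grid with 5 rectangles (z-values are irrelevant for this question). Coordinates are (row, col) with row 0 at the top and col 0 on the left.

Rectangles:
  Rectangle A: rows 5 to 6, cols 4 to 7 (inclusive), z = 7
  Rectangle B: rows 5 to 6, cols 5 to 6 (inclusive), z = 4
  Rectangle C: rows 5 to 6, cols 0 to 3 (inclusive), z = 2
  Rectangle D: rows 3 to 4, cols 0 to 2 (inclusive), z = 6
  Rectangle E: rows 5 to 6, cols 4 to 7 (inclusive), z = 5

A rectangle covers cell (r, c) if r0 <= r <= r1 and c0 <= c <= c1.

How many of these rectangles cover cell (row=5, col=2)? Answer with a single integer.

Check cell (5,2):
  A: rows 5-6 cols 4-7 -> outside (col miss)
  B: rows 5-6 cols 5-6 -> outside (col miss)
  C: rows 5-6 cols 0-3 -> covers
  D: rows 3-4 cols 0-2 -> outside (row miss)
  E: rows 5-6 cols 4-7 -> outside (col miss)
Count covering = 1

Answer: 1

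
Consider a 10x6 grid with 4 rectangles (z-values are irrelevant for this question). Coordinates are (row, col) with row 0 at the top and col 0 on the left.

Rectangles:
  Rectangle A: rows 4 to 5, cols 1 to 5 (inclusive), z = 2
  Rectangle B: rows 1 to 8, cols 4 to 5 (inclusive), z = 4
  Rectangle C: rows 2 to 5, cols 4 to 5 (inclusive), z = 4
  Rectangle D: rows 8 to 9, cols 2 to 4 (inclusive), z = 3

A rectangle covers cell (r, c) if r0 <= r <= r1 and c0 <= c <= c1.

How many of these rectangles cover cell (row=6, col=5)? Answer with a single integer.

Answer: 1

Derivation:
Check cell (6,5):
  A: rows 4-5 cols 1-5 -> outside (row miss)
  B: rows 1-8 cols 4-5 -> covers
  C: rows 2-5 cols 4-5 -> outside (row miss)
  D: rows 8-9 cols 2-4 -> outside (row miss)
Count covering = 1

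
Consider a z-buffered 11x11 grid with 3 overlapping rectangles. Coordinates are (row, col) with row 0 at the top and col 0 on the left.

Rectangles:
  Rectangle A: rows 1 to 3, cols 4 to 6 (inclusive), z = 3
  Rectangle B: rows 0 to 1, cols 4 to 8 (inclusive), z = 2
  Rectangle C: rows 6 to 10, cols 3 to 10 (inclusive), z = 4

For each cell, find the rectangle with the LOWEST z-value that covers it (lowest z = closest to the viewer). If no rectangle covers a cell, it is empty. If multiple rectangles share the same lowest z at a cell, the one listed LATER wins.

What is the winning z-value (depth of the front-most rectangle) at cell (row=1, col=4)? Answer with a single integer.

Answer: 2

Derivation:
Check cell (1,4):
  A: rows 1-3 cols 4-6 z=3 -> covers; best now A (z=3)
  B: rows 0-1 cols 4-8 z=2 -> covers; best now B (z=2)
  C: rows 6-10 cols 3-10 -> outside (row miss)
Winner: B at z=2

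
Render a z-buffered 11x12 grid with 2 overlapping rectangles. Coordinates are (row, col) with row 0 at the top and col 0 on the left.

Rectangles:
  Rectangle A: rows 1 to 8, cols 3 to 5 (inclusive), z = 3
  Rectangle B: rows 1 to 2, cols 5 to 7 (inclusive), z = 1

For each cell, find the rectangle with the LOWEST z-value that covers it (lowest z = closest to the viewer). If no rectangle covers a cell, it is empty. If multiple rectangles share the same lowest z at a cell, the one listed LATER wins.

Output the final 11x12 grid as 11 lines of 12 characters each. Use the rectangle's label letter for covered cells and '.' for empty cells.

............
...AABBB....
...AABBB....
...AAA......
...AAA......
...AAA......
...AAA......
...AAA......
...AAA......
............
............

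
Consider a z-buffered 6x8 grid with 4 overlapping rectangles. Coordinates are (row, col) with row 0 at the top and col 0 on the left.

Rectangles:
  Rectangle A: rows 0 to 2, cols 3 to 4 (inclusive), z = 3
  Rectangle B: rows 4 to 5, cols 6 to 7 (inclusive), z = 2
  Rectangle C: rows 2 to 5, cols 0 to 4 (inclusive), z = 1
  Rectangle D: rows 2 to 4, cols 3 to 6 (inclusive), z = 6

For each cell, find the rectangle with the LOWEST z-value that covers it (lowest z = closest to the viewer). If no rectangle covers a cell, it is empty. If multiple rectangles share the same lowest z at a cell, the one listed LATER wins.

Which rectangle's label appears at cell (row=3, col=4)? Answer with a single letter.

Check cell (3,4):
  A: rows 0-2 cols 3-4 -> outside (row miss)
  B: rows 4-5 cols 6-7 -> outside (row miss)
  C: rows 2-5 cols 0-4 z=1 -> covers; best now C (z=1)
  D: rows 2-4 cols 3-6 z=6 -> covers; best now C (z=1)
Winner: C at z=1

Answer: C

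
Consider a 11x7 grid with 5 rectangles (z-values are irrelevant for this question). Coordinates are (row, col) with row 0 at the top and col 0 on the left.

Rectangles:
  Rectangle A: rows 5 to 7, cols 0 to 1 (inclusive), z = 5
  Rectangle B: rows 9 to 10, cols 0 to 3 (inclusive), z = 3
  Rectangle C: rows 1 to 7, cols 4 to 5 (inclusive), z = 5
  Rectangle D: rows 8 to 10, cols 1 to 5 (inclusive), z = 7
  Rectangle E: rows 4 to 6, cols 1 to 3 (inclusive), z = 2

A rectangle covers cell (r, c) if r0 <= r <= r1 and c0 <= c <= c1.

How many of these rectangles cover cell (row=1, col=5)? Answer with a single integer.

Answer: 1

Derivation:
Check cell (1,5):
  A: rows 5-7 cols 0-1 -> outside (row miss)
  B: rows 9-10 cols 0-3 -> outside (row miss)
  C: rows 1-7 cols 4-5 -> covers
  D: rows 8-10 cols 1-5 -> outside (row miss)
  E: rows 4-6 cols 1-3 -> outside (row miss)
Count covering = 1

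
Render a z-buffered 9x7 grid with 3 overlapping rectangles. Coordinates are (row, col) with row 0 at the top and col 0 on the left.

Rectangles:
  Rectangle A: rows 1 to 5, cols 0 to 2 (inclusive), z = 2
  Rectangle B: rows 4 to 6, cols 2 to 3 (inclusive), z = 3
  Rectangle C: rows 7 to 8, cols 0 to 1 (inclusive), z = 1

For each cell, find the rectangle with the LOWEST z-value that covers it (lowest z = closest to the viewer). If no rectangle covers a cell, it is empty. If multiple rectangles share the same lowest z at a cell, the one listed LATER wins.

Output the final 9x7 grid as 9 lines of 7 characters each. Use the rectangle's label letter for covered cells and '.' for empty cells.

.......
AAA....
AAA....
AAA....
AAAB...
AAAB...
..BB...
CC.....
CC.....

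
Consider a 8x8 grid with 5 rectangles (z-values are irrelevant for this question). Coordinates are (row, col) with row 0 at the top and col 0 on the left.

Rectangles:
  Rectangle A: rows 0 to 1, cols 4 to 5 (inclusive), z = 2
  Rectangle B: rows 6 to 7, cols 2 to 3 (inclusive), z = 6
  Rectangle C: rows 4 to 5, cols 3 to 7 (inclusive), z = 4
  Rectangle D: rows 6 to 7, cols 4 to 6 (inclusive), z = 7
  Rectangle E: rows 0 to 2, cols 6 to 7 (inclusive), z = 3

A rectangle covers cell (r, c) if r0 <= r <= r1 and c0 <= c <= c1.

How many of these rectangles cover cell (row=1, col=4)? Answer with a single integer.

Check cell (1,4):
  A: rows 0-1 cols 4-5 -> covers
  B: rows 6-7 cols 2-3 -> outside (row miss)
  C: rows 4-5 cols 3-7 -> outside (row miss)
  D: rows 6-7 cols 4-6 -> outside (row miss)
  E: rows 0-2 cols 6-7 -> outside (col miss)
Count covering = 1

Answer: 1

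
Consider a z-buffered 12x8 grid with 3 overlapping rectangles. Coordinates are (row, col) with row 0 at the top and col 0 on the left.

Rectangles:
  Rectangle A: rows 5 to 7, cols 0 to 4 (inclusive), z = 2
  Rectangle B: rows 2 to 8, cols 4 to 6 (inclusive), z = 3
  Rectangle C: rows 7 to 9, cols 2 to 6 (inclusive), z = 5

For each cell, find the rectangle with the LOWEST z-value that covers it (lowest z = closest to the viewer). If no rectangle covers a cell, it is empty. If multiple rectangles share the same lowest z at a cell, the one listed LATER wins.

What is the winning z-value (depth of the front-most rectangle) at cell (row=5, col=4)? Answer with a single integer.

Check cell (5,4):
  A: rows 5-7 cols 0-4 z=2 -> covers; best now A (z=2)
  B: rows 2-8 cols 4-6 z=3 -> covers; best now A (z=2)
  C: rows 7-9 cols 2-6 -> outside (row miss)
Winner: A at z=2

Answer: 2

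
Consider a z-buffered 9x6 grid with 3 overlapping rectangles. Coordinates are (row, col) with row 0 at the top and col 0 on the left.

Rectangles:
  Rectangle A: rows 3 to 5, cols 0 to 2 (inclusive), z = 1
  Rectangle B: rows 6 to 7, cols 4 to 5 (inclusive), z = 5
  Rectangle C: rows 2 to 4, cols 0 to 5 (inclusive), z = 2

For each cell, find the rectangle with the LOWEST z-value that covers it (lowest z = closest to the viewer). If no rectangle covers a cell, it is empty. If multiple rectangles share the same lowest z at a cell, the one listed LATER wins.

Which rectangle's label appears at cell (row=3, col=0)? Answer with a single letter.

Answer: A

Derivation:
Check cell (3,0):
  A: rows 3-5 cols 0-2 z=1 -> covers; best now A (z=1)
  B: rows 6-7 cols 4-5 -> outside (row miss)
  C: rows 2-4 cols 0-5 z=2 -> covers; best now A (z=1)
Winner: A at z=1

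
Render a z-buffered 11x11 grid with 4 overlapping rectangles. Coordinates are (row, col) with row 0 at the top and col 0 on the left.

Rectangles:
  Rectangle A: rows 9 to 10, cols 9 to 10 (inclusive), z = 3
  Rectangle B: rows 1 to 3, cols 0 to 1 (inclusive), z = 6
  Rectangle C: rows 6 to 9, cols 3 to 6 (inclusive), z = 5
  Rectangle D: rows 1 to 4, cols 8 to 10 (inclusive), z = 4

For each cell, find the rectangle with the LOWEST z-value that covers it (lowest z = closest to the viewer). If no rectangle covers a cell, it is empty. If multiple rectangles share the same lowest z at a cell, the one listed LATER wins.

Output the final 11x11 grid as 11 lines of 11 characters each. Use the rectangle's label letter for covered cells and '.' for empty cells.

...........
BB......DDD
BB......DDD
BB......DDD
........DDD
...........
...CCCC....
...CCCC....
...CCCC....
...CCCC..AA
.........AA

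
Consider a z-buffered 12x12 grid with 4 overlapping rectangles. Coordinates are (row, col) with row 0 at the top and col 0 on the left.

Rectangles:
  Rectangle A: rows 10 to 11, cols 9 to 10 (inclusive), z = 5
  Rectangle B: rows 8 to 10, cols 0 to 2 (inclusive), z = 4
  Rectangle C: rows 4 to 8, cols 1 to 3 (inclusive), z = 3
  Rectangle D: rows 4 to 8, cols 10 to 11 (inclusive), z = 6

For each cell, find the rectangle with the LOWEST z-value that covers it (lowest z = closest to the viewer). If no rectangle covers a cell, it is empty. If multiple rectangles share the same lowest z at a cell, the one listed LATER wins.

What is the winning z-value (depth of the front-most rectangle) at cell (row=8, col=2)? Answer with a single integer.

Check cell (8,2):
  A: rows 10-11 cols 9-10 -> outside (row miss)
  B: rows 8-10 cols 0-2 z=4 -> covers; best now B (z=4)
  C: rows 4-8 cols 1-3 z=3 -> covers; best now C (z=3)
  D: rows 4-8 cols 10-11 -> outside (col miss)
Winner: C at z=3

Answer: 3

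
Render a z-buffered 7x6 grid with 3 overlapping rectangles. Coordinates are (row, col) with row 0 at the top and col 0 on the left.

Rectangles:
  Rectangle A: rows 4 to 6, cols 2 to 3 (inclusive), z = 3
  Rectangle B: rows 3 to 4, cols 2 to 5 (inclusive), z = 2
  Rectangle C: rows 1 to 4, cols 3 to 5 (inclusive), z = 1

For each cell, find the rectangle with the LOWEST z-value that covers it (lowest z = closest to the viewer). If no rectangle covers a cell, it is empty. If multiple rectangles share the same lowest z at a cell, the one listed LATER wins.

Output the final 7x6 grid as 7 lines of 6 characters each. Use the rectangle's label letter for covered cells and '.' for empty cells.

......
...CCC
...CCC
..BCCC
..BCCC
..AA..
..AA..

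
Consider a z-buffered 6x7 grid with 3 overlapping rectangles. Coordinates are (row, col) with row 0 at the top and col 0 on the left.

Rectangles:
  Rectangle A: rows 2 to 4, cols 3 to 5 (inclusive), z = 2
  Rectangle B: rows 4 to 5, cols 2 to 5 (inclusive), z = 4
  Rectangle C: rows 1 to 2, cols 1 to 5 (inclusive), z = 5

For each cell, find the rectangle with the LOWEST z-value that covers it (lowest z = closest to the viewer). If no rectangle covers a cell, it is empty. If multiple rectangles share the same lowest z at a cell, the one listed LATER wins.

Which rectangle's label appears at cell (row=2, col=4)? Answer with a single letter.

Answer: A

Derivation:
Check cell (2,4):
  A: rows 2-4 cols 3-5 z=2 -> covers; best now A (z=2)
  B: rows 4-5 cols 2-5 -> outside (row miss)
  C: rows 1-2 cols 1-5 z=5 -> covers; best now A (z=2)
Winner: A at z=2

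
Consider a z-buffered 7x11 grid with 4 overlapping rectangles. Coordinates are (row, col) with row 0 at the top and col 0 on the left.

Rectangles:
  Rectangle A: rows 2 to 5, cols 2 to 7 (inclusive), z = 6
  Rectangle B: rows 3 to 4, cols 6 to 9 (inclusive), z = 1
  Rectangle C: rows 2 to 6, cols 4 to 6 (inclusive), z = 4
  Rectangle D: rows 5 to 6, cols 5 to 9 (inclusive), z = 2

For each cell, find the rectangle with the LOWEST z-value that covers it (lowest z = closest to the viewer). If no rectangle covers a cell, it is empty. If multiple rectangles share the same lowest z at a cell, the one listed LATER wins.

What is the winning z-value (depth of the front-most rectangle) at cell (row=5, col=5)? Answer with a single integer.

Check cell (5,5):
  A: rows 2-5 cols 2-7 z=6 -> covers; best now A (z=6)
  B: rows 3-4 cols 6-9 -> outside (row miss)
  C: rows 2-6 cols 4-6 z=4 -> covers; best now C (z=4)
  D: rows 5-6 cols 5-9 z=2 -> covers; best now D (z=2)
Winner: D at z=2

Answer: 2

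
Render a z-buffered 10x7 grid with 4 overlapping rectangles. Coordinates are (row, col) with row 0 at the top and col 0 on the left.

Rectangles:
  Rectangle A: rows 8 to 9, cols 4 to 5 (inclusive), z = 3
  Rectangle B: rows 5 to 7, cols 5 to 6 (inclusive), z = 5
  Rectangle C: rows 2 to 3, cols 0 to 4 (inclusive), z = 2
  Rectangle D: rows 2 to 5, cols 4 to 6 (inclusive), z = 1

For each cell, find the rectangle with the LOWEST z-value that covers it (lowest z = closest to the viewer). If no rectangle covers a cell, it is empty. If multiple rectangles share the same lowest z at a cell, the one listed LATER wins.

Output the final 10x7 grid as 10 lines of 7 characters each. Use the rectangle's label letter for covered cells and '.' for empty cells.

.......
.......
CCCCDDD
CCCCDDD
....DDD
....DDD
.....BB
.....BB
....AA.
....AA.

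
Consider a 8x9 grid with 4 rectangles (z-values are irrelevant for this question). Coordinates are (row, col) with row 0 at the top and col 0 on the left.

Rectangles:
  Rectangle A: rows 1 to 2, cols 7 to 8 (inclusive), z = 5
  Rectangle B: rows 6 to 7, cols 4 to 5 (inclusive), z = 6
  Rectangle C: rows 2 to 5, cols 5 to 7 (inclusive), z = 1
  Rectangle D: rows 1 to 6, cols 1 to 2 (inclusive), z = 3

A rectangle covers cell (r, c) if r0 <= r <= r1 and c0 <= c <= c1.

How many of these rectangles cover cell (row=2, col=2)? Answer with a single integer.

Check cell (2,2):
  A: rows 1-2 cols 7-8 -> outside (col miss)
  B: rows 6-7 cols 4-5 -> outside (row miss)
  C: rows 2-5 cols 5-7 -> outside (col miss)
  D: rows 1-6 cols 1-2 -> covers
Count covering = 1

Answer: 1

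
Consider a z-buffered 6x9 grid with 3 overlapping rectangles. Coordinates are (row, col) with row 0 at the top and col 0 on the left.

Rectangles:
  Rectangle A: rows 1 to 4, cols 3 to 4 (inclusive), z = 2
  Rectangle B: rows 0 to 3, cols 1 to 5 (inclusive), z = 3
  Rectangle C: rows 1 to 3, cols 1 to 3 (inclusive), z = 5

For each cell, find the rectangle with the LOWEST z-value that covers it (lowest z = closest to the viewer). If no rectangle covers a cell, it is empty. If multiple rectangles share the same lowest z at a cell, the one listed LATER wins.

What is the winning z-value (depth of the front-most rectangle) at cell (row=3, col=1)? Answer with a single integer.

Check cell (3,1):
  A: rows 1-4 cols 3-4 -> outside (col miss)
  B: rows 0-3 cols 1-5 z=3 -> covers; best now B (z=3)
  C: rows 1-3 cols 1-3 z=5 -> covers; best now B (z=3)
Winner: B at z=3

Answer: 3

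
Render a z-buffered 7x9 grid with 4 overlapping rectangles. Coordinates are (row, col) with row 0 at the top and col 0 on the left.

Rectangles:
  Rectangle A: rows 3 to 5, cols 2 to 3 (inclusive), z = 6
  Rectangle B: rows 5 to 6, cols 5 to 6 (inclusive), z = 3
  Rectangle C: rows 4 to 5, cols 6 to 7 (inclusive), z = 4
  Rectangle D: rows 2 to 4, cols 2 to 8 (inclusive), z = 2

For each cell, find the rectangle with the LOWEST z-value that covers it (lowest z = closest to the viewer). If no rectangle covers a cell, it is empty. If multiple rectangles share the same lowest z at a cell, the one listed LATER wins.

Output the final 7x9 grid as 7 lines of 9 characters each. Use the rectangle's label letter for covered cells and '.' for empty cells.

.........
.........
..DDDDDDD
..DDDDDDD
..DDDDDDD
..AA.BBC.
.....BB..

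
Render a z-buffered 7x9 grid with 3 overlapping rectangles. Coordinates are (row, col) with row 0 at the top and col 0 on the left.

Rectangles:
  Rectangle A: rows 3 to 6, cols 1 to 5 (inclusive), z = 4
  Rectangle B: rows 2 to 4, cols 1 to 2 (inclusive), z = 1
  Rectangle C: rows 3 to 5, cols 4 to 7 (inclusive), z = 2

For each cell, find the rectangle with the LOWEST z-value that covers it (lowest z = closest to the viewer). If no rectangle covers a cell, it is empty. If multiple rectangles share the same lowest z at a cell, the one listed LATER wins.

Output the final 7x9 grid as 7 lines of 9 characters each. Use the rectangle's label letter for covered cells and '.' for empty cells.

.........
.........
.BB......
.BBACCCC.
.BBACCCC.
.AAACCCC.
.AAAAA...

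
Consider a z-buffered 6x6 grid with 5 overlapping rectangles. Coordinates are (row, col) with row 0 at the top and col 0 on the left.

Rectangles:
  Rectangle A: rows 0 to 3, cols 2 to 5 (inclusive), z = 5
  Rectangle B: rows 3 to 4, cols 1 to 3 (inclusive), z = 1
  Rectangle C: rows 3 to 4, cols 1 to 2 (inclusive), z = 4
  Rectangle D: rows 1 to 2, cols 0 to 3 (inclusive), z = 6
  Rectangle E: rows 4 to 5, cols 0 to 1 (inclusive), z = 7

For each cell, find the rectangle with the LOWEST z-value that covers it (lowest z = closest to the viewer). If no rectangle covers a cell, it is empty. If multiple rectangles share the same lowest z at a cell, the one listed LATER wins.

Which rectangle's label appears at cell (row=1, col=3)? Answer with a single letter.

Check cell (1,3):
  A: rows 0-3 cols 2-5 z=5 -> covers; best now A (z=5)
  B: rows 3-4 cols 1-3 -> outside (row miss)
  C: rows 3-4 cols 1-2 -> outside (row miss)
  D: rows 1-2 cols 0-3 z=6 -> covers; best now A (z=5)
  E: rows 4-5 cols 0-1 -> outside (row miss)
Winner: A at z=5

Answer: A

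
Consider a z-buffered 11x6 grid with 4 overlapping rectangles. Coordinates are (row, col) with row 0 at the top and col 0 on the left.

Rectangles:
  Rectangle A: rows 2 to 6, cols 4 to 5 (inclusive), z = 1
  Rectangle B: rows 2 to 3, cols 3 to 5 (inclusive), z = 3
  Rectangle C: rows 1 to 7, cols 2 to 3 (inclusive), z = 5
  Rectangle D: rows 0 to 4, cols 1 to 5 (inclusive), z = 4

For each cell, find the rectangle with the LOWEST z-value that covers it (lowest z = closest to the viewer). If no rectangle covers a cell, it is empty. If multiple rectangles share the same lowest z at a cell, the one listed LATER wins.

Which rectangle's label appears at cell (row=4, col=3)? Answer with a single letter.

Check cell (4,3):
  A: rows 2-6 cols 4-5 -> outside (col miss)
  B: rows 2-3 cols 3-5 -> outside (row miss)
  C: rows 1-7 cols 2-3 z=5 -> covers; best now C (z=5)
  D: rows 0-4 cols 1-5 z=4 -> covers; best now D (z=4)
Winner: D at z=4

Answer: D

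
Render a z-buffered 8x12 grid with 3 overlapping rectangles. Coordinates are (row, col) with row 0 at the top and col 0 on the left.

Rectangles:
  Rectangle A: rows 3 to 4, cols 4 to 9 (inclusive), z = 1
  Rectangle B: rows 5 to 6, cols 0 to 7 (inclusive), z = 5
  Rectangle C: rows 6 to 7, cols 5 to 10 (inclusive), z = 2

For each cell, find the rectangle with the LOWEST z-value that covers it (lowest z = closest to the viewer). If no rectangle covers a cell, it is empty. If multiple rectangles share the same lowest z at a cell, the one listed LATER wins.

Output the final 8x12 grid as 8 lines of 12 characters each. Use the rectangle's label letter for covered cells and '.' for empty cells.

............
............
............
....AAAAAA..
....AAAAAA..
BBBBBBBB....
BBBBBCCCCCC.
.....CCCCCC.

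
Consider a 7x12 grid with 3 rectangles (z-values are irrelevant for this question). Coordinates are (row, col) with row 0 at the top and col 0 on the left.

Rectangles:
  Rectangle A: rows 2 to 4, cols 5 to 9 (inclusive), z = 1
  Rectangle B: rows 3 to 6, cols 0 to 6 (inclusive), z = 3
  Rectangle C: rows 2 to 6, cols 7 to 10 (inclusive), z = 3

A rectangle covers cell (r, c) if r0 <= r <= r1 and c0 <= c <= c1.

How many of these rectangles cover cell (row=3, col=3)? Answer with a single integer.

Check cell (3,3):
  A: rows 2-4 cols 5-9 -> outside (col miss)
  B: rows 3-6 cols 0-6 -> covers
  C: rows 2-6 cols 7-10 -> outside (col miss)
Count covering = 1

Answer: 1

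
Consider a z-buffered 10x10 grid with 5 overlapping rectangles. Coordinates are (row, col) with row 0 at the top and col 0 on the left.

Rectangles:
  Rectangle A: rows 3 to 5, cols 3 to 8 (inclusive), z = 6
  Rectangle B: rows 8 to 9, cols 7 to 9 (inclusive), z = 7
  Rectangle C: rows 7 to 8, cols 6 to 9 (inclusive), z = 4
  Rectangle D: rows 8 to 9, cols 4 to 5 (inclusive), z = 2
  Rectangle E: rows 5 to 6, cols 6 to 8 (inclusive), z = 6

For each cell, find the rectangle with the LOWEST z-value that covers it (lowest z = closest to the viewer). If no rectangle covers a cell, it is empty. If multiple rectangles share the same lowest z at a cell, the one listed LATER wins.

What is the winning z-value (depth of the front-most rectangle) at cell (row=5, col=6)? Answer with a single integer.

Check cell (5,6):
  A: rows 3-5 cols 3-8 z=6 -> covers; best now A (z=6)
  B: rows 8-9 cols 7-9 -> outside (row miss)
  C: rows 7-8 cols 6-9 -> outside (row miss)
  D: rows 8-9 cols 4-5 -> outside (row miss)
  E: rows 5-6 cols 6-8 z=6 -> covers; best now E (z=6)
Winner: E at z=6

Answer: 6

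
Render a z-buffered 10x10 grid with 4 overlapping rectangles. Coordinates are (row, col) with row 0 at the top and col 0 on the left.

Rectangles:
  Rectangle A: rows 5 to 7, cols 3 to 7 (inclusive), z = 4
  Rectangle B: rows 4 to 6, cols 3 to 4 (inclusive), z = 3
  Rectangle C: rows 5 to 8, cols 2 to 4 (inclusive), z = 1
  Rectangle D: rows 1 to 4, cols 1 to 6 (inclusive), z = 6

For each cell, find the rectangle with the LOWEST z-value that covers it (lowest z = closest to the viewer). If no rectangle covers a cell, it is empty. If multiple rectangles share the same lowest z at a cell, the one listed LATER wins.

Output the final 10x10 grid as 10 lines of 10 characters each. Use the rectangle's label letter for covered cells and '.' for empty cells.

..........
.DDDDDD...
.DDDDDD...
.DDDDDD...
.DDBBDD...
..CCCAAA..
..CCCAAA..
..CCCAAA..
..CCC.....
..........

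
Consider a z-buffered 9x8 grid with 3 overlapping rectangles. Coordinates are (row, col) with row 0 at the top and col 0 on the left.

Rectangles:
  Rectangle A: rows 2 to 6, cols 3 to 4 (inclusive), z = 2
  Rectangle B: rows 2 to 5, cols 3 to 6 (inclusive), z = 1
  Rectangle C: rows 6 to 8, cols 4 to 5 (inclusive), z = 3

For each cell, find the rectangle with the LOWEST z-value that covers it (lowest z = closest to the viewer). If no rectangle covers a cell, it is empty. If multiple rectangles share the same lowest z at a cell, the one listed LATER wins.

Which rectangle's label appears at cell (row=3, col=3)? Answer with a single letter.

Check cell (3,3):
  A: rows 2-6 cols 3-4 z=2 -> covers; best now A (z=2)
  B: rows 2-5 cols 3-6 z=1 -> covers; best now B (z=1)
  C: rows 6-8 cols 4-5 -> outside (row miss)
Winner: B at z=1

Answer: B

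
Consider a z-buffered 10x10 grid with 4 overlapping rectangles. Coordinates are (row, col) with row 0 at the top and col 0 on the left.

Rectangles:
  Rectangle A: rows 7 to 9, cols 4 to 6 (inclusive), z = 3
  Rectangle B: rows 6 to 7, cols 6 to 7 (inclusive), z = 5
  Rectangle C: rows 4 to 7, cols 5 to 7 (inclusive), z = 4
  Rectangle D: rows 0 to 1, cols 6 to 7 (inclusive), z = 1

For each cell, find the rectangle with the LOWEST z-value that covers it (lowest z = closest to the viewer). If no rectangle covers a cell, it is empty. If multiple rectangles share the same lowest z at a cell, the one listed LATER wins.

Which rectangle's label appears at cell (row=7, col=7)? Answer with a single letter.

Answer: C

Derivation:
Check cell (7,7):
  A: rows 7-9 cols 4-6 -> outside (col miss)
  B: rows 6-7 cols 6-7 z=5 -> covers; best now B (z=5)
  C: rows 4-7 cols 5-7 z=4 -> covers; best now C (z=4)
  D: rows 0-1 cols 6-7 -> outside (row miss)
Winner: C at z=4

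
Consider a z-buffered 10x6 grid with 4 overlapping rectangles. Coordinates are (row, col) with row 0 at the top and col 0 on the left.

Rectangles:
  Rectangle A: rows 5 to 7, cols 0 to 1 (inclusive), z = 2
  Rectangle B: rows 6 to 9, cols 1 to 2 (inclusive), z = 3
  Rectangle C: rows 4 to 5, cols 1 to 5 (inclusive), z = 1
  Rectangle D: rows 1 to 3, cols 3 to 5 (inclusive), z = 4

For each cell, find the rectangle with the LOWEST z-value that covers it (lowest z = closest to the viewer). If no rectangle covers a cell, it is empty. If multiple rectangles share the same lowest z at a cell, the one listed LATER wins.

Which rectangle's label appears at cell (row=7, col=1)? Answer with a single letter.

Answer: A

Derivation:
Check cell (7,1):
  A: rows 5-7 cols 0-1 z=2 -> covers; best now A (z=2)
  B: rows 6-9 cols 1-2 z=3 -> covers; best now A (z=2)
  C: rows 4-5 cols 1-5 -> outside (row miss)
  D: rows 1-3 cols 3-5 -> outside (row miss)
Winner: A at z=2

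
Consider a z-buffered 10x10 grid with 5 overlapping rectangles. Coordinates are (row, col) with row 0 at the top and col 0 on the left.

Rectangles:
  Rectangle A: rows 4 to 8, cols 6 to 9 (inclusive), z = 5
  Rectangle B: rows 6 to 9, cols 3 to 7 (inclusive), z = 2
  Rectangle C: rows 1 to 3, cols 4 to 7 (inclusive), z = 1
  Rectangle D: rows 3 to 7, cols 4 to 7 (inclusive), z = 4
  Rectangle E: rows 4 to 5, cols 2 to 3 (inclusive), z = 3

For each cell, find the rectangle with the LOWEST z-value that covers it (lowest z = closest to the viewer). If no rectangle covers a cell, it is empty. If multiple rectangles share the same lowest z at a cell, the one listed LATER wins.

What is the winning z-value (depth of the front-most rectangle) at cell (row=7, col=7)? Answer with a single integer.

Check cell (7,7):
  A: rows 4-8 cols 6-9 z=5 -> covers; best now A (z=5)
  B: rows 6-9 cols 3-7 z=2 -> covers; best now B (z=2)
  C: rows 1-3 cols 4-7 -> outside (row miss)
  D: rows 3-7 cols 4-7 z=4 -> covers; best now B (z=2)
  E: rows 4-5 cols 2-3 -> outside (row miss)
Winner: B at z=2

Answer: 2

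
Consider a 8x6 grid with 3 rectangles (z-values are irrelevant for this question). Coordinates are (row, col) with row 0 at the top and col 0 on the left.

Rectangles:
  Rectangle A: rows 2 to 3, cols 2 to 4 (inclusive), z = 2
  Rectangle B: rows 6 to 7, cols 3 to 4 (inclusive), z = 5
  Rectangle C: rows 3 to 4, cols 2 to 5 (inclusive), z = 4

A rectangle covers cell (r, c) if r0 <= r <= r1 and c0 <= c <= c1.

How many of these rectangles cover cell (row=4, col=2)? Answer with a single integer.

Answer: 1

Derivation:
Check cell (4,2):
  A: rows 2-3 cols 2-4 -> outside (row miss)
  B: rows 6-7 cols 3-4 -> outside (row miss)
  C: rows 3-4 cols 2-5 -> covers
Count covering = 1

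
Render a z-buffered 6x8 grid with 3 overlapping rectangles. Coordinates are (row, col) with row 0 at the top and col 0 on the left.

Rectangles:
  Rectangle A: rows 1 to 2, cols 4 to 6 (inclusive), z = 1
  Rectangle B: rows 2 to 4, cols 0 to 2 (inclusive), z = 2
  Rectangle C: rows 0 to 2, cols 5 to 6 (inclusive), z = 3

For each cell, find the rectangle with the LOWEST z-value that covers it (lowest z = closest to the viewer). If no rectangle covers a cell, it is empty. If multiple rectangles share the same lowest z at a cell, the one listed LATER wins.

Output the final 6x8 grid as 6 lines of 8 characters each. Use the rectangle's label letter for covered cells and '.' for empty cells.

.....CC.
....AAA.
BBB.AAA.
BBB.....
BBB.....
........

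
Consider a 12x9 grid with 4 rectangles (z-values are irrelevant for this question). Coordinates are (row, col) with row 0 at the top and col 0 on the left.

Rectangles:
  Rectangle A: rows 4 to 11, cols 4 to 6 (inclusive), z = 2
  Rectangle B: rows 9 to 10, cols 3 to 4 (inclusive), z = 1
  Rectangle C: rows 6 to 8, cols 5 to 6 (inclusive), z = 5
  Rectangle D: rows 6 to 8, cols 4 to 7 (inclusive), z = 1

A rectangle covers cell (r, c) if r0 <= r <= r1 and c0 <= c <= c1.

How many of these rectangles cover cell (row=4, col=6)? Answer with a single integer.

Check cell (4,6):
  A: rows 4-11 cols 4-6 -> covers
  B: rows 9-10 cols 3-4 -> outside (row miss)
  C: rows 6-8 cols 5-6 -> outside (row miss)
  D: rows 6-8 cols 4-7 -> outside (row miss)
Count covering = 1

Answer: 1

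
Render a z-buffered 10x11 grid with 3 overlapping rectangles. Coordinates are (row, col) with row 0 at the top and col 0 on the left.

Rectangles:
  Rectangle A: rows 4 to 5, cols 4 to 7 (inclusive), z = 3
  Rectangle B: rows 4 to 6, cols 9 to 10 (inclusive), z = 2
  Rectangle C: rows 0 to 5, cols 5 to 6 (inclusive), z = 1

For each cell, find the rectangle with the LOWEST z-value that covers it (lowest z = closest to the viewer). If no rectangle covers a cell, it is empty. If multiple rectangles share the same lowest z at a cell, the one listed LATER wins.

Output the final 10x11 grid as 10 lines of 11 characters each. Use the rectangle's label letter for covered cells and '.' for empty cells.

.....CC....
.....CC....
.....CC....
.....CC....
....ACCA.BB
....ACCA.BB
.........BB
...........
...........
...........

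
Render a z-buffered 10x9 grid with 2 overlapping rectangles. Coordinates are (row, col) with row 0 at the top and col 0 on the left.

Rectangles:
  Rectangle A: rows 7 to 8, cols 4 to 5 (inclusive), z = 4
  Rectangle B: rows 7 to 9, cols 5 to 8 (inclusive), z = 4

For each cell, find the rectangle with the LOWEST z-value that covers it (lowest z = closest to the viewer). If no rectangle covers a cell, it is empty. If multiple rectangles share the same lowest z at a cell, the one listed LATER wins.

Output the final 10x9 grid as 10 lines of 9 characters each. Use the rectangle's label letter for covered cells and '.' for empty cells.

.........
.........
.........
.........
.........
.........
.........
....ABBBB
....ABBBB
.....BBBB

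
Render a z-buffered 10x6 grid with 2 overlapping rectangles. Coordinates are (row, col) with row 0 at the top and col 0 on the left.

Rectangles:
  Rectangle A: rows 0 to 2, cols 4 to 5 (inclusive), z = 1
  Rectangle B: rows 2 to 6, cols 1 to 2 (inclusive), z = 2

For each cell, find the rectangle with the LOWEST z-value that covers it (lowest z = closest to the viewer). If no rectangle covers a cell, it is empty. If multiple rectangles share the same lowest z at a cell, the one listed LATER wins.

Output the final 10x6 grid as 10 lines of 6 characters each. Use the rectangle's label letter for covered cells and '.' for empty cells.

....AA
....AA
.BB.AA
.BB...
.BB...
.BB...
.BB...
......
......
......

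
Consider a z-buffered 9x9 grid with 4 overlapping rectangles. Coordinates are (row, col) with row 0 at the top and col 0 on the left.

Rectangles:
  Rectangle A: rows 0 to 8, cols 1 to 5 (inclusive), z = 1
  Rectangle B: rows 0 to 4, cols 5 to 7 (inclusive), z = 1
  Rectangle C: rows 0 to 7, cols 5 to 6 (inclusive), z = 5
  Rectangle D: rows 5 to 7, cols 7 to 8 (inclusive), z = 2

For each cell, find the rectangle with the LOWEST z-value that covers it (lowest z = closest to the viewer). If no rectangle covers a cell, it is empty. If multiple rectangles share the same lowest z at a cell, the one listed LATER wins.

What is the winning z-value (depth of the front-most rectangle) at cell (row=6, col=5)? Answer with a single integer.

Check cell (6,5):
  A: rows 0-8 cols 1-5 z=1 -> covers; best now A (z=1)
  B: rows 0-4 cols 5-7 -> outside (row miss)
  C: rows 0-7 cols 5-6 z=5 -> covers; best now A (z=1)
  D: rows 5-7 cols 7-8 -> outside (col miss)
Winner: A at z=1

Answer: 1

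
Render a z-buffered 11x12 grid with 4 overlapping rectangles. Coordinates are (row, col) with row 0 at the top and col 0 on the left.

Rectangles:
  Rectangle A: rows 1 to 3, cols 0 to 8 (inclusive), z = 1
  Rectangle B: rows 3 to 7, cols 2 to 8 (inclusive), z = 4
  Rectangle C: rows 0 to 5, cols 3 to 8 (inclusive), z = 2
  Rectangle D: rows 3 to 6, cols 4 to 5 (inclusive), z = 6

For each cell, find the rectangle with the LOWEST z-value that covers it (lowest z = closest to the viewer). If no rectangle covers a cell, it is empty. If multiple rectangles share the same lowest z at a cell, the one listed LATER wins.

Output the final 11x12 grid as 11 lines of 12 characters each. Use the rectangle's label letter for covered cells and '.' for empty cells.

...CCCCCC...
AAAAAAAAA...
AAAAAAAAA...
AAAAAAAAA...
..BCCCCCC...
..BCCCCCC...
..BBBBBBB...
..BBBBBBB...
............
............
............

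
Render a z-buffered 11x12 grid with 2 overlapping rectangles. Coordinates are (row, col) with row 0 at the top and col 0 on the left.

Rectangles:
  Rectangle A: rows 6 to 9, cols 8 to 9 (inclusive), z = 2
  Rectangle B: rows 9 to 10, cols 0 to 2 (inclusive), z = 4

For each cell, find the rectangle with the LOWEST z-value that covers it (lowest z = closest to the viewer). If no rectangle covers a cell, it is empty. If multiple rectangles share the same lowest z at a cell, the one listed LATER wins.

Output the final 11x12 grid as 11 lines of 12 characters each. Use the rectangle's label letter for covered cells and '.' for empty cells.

............
............
............
............
............
............
........AA..
........AA..
........AA..
BBB.....AA..
BBB.........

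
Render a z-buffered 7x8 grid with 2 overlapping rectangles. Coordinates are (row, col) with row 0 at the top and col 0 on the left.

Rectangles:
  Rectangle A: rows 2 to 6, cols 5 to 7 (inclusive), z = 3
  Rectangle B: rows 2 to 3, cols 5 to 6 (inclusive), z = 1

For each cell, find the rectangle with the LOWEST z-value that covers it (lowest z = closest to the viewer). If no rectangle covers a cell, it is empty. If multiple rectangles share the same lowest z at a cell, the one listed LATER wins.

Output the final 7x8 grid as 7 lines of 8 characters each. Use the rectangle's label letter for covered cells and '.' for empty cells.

........
........
.....BBA
.....BBA
.....AAA
.....AAA
.....AAA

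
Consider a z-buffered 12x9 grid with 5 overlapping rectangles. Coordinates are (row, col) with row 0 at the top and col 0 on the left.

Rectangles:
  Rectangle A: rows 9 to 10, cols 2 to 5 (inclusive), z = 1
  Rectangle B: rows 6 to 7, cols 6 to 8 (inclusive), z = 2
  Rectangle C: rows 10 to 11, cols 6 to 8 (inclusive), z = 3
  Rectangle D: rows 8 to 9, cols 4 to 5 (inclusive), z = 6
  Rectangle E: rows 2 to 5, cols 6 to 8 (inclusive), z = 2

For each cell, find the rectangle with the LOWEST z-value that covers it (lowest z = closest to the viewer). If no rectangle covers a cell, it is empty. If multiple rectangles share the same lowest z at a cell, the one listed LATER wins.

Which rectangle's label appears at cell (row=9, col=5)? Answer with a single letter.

Answer: A

Derivation:
Check cell (9,5):
  A: rows 9-10 cols 2-5 z=1 -> covers; best now A (z=1)
  B: rows 6-7 cols 6-8 -> outside (row miss)
  C: rows 10-11 cols 6-8 -> outside (row miss)
  D: rows 8-9 cols 4-5 z=6 -> covers; best now A (z=1)
  E: rows 2-5 cols 6-8 -> outside (row miss)
Winner: A at z=1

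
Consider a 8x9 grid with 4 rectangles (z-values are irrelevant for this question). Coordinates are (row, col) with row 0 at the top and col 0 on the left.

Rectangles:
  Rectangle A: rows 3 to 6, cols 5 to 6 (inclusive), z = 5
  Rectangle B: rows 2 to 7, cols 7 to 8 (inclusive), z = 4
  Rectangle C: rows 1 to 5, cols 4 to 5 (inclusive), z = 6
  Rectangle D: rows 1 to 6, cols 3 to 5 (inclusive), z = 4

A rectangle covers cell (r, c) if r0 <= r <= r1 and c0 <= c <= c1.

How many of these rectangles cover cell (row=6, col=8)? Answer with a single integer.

Check cell (6,8):
  A: rows 3-6 cols 5-6 -> outside (col miss)
  B: rows 2-7 cols 7-8 -> covers
  C: rows 1-5 cols 4-5 -> outside (row miss)
  D: rows 1-6 cols 3-5 -> outside (col miss)
Count covering = 1

Answer: 1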